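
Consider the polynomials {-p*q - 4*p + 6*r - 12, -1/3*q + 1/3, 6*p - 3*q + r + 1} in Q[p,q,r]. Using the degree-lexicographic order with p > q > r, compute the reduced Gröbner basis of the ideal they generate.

G = {p, q - 1, r - 2}

The reduced Gröbner basis is the canonical form of the ideal for this ordering.

f_1 = -p*q - 4*p + 6*r - 12, LT = p*q.
f_2 = -1/3*q + 1/3, LT = q.
f_3 = 6*p - 3*q + r + 1, LT = p.

S(f_1,f_2): lcm = p*q. S = 5*p - 6*r + 12.
  leading term p: subtract (5/6)·f_3 from 5*p - 6*r + 12 → 5/2*q - 41/6*r + 67/6
  leading term q: subtract (-15/2)·f_2 from 5/2*q - 41/6*r + 67/6 → -41/6*r + 41/3
  leading term r: no divisor's leading term divides it; move -41/6*r to the remainder.
  leading term 1: no divisor's leading term divides it; move 41/3 to the remainder.
  remainder -41/6*r + 41/3 ≠ 0; add g_4 = -41/6*r + 41/3 to the basis.

The other S-polynomials (S(f_1,f_3), S(f_2,f_3), S(f_1,g_4), S(f_2,g_4), S(f_3,g_4)) all reduce to 0 modulo the current basis, so we have a Gröbner basis.
Inter-reduce: drop elements whose leading term is divisible by another's, tail-reduce, and make monic.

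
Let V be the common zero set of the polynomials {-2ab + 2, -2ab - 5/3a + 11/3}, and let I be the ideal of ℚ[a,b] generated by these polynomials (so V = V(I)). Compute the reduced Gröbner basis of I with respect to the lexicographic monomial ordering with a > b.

G = {a - 1, b - 1}

f_1 = -2ab + 2, LT = ab.
f_2 = -2ab - 5/3a + 11/3, LT = ab.

S(f_1,f_2): lcm = ab. S = -⅚a + ⅚.
  reduce S modulo (f_1, f_2):
  remainder -⅚a + ⅚ ≠ 0; add g_3 = -⅚a + ⅚ to the basis.

S(f_1,g_3): lcm = ab. S = b - 1.
  reduce S modulo (f_1, f_2, g_3):
  remainder b - 1 ≠ 0; add g_4 = b - 1 to the basis.

The other S-polynomials (S(f_2,g_3), S(f_1,g_4), S(f_2,g_4), S(g_3,g_4)) all reduce to 0 modulo the current basis, so we have a Gröbner basis.
Inter-reduce: drop elements whose leading term is divisible by another's, tail-reduce, and make monic.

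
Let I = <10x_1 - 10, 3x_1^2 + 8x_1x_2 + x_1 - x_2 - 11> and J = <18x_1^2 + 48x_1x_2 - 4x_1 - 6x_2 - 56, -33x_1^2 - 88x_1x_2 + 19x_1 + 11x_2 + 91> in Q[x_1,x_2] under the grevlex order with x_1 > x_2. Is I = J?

Yes, the ideals are equal.

Since reduced Gröbner bases are canonical representatives of ideals under a given ordering, it suffices to compute and compare them.
Buchberger on the first generating set:
f_1 = 10x_1 - 10, LT = x_1.
f_2 = 3x_1^2 + 8x_1x_2 + x_1 - x_2 - 11, LT = x_1^2.

S(f_1,f_2): lcm = x_1^2. S = -8/3x_1x_2 - 4/3x_1 + 1/3x_2 + 11/3.
  reduce S modulo (f_1, f_2):
  remainder -7/3x_2 + 7/3 ≠ 0; add g_3 = -7/3x_2 + 7/3 to the basis.

The other S-polynomials (S(f_1,g_3), S(f_2,g_3)) all reduce to 0 modulo the current basis, so we have a Gröbner basis.
Inter-reduce: drop elements whose leading term is divisible by another's, tail-reduce, and make monic.
Reduced Gröbner basis: {x_1 - 1, x_2 - 1}.

Buchberger on the second generating set:
h_1 = 18x_1^2 + 48x_1x_2 - 4x_1 - 6x_2 - 56, LT = x_1^2.
h_2 = -33x_1^2 - 88x_1x_2 + 19x_1 + 11x_2 + 91, LT = x_1^2.

S(h_1,h_2): lcm = x_1^2. S = 35/99x_1 - 35/99.
  reduce S modulo (h_1, h_2):
  remainder 35/99x_1 - 35/99 ≠ 0; add k_3 = 35/99x_1 - 35/99 to the basis.

S(h_1,k_3): lcm = x_1^2. S = 8/3x_1x_2 + 7/9x_1 - 1/3x_2 - 28/9.
  reduce S modulo (h_1, h_2, k_3):
  remainder 7/3x_2 - 7/3 ≠ 0; add k_4 = 7/3x_2 - 7/3 to the basis.

The other S-polynomials (S(h_2,k_3), S(h_1,k_4), S(h_2,k_4), S(k_3,k_4)) all reduce to 0 modulo the current basis, so we have a Gröbner basis.
Inter-reduce: drop elements whose leading term is divisible by another's, tail-reduce, and make monic.
Reduced Gröbner basis: {x_1 - 1, x_2 - 1}.

The two bases agree; hence the ideals are identical.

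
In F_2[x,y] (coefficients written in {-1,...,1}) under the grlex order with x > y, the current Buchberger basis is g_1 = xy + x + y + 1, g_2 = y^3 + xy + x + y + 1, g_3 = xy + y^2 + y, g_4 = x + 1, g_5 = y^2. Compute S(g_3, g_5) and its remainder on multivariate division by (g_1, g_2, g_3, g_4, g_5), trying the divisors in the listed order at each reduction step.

lcm(LM(g_3), LM(g_5)) = xy^2.
S = (lcm/LT(g_3))·g_3 − (lcm/LT(g_5))·g_5 = y^3 + y^2.
Reduce S modulo (g_1, g_2, g_3, g_4, g_5) in that order:
  leading term y^3: subtract (1)·g_2 from y^3 + y^2 → xy + y^2 + x + y + 1
  leading term xy: subtract (1)·g_1 from xy + y^2 + x + y + 1 → y^2
  leading term y^2: subtract (1)·g_5 from y^2 → 0
The remainder is 0, so this S-polynomial contributes no new basis element.

S(g_3, g_5) = y^3 + y^2; remainder on division = 0.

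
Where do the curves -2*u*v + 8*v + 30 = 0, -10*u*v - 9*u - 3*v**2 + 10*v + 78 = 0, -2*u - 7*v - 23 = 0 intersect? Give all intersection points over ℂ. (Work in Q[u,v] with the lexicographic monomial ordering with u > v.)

{(-1, -3)}

Compute a lex Gröbner basis by Buchberger's algorithm.
f_1 = -2*u*v + 8*v + 30, LT = u*v.
f_2 = -10*u*v - 9*u - 3*v**2 + 10*v + 78, LT = u*v.
f_3 = -2*u - 7*v - 23, LT = u.

S(f_1,f_2): lcm = u*v. S = -9/10*u - 3/10*v**2 - 3*v - 36/5.
  reduce S modulo (f_1, f_2, f_3):
  remainder -3/10*v**2 + 3/20*v + 63/20 ≠ 0; add h_4 = -3/10*v**2 + 3/20*v + 63/20 to the basis.

S(f_1,f_3): lcm = u*v. S = -7/2*v**2 - 31/2*v - 15.
  reduce S modulo (f_1, f_2, f_3, h_4):
  remainder -69/4*v - 207/4 ≠ 0; add h_5 = -69/4*v - 207/4 to the basis.

The other S-polynomials (S(f_2,f_3), S(f_1,h_4), S(f_2,h_4), S(f_3,h_4), S(f_1,h_5), S(f_2,h_5), S(f_3,h_5), S(h_4,h_5)) all reduce to 0 modulo the current basis, so we have a Gröbner basis.
Inter-reduce: drop elements whose leading term is divisible by another's, tail-reduce, and make monic.
Reduced Gröbner basis: {u + 1, v + 3}.

A lex Gröbner basis eliminates variables successively. Here v + 3 depends only on v, with roots {-3}; lifting each root through the earlier basis elements recovers the full solutions.
  v = -3: the earlier basis element becomes u + 1 = 0, giving u = -1 — point (-1, -3).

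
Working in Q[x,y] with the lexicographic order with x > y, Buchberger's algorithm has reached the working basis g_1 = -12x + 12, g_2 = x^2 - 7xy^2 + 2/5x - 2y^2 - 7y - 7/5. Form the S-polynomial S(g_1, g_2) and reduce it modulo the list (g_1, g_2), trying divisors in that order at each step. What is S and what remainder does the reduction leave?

lcm(LM(g_1), LM(g_2)) = x^2.
S = (lcm/LT(g_1))·g_1 − (lcm/LT(g_2))·g_2 = 7xy^2 - 7/5x + 2y^2 + 7y + 7/5.
Reduce S modulo (g_1, g_2) in that order:
  leading term xy^2: subtract (-7/12y^2)·g_1 from 7xy^2 - 7/5x + 2y^2 + 7y + 7/5 → -7/5x + 9y^2 + 7y + 7/5
  leading term x: subtract (7/60)·g_1 from -7/5x + 9y^2 + 7y + 7/5 → 9y^2 + 7y
  leading term y^2: no divisor's leading term divides it; move 9y^2 to the remainder.
  leading term y: no divisor's leading term divides it; move 7y to the remainder.
The remainder 9y^2 + 7y is nonzero, so it would be added as the next basis element.

S(g_1, g_2) = 7xy^2 - 7/5x + 2y^2 + 7y + 7/5; remainder on division = 9y^2 + 7y.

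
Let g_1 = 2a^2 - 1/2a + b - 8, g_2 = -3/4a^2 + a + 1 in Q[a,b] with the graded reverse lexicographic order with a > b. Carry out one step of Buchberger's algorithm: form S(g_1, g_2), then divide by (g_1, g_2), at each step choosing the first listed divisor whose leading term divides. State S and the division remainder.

S(g_1, g_2) = 13/12a + 1/2b - 8/3; remainder on division = 13/12a + 1/2b - 8/3.

lcm(LM(g_1), LM(g_2)) = a^2.
S = (lcm/LT(g_1))·g_1 − (lcm/LT(g_2))·g_2 = 13/12a + 1/2b - 8/3.
Reduce S modulo (g_1, g_2) in that order:
  leading term a: no divisor's leading term divides it; move 13/12a to the remainder.
  leading term b: no divisor's leading term divides it; move 1/2b to the remainder.
  leading term 1: no divisor's leading term divides it; move -8/3 to the remainder.
The remainder 13/12a + 1/2b - 8/3 is nonzero, so it would be added as the next basis element.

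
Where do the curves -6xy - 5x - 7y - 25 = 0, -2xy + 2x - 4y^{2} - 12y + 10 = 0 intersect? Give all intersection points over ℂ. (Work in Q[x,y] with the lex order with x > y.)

Compute a lex Gröbner basis by Buchberger's algorithm.
f_1 = -6xy - 5x - 7y - 25, LT = xy.
f_2 = -2xy + 2x - 4y^{2} - 12y + 10, LT = xy.

S(f_1,f_2): lcm = xy. S = \tfrac{11}{6}x - 2y^{2} - \tfrac{29}{6}y + \tfrac{55}{6}.
  reduce S modulo (f_1, f_2):
  remainder \tfrac{11}{6}x - 2y^{2} - \tfrac{29}{6}y + \tfrac{55}{6} ≠ 0; add h_3 = \tfrac{11}{6}x - 2y^{2} - \tfrac{29}{6}y + \tfrac{55}{6} to the basis.

S(f_1,h_3): lcm = xy. S = \tfrac{5}{6}x + \tfrac{12}{11}y^{3} + \tfrac{29}{11}y^{2} - \tfrac{23}{6}y + \tfrac{25}{6}.
  reduce S modulo (f_1, f_2, h_3):
  remainder \tfrac{12}{11}y^{3} + \tfrac{39}{11}y^{2} - \tfrac{18}{11}y ≠ 0; add h_4 = \tfrac{12}{11}y^{3} + \tfrac{39}{11}y^{2} - \tfrac{18}{11}y to the basis.

The other S-polynomials (S(f_2,h_3), S(f_1,h_4), S(f_2,h_4), S(h_3,h_4)) all reduce to 0 modulo the current basis, so we have a Gröbner basis.
Inter-reduce: drop elements whose leading term is divisible by another's, tail-reduce, and make monic.
Reduced Gröbner basis: {x - \tfrac{12}{11}y^{2} - \tfrac{29}{11}y + 5, y^{3} + \tfrac{13}{4}y^{2} - \tfrac{3}{2}y}.

Since the basis is lex-ordered, y^{3} + \tfrac{13}{4}y^{2} - \tfrac{3}{2}y is univariate in y. Its roots are {0, -13/8 + sqrt(265)/8, -sqrt(265)/8 - 13/8}. Back-substituting each root into the other basis elements fixes the other coordinates.
  y = 0: the earlier basis element becomes x + 5 = 0, giving x = -5 — point (-5, 0).
  y = -13/8 + sqrt(265)/8: the earlier basis element becomes x + 5*sqrt(265)/44 + 83/44 = 0, giving x = -83/44 - 5*sqrt(265)/44 — point (-83/44 - 5*sqrt(265)/44, -13/8 + sqrt(265)/8).
  y = -sqrt(265)/8 - 13/8: the earlier basis element becomes x - 5*sqrt(265)/44 + 83/44 = 0, giving x = -83/44 + 5*sqrt(265)/44 — point (-83/44 + 5*sqrt(265)/44, -sqrt(265)/8 - 13/8).

{(-5, 0), (-83/44 - 5*sqrt(265)/44, -13/8 + sqrt(265)/8), (-83/44 + 5*sqrt(265)/44, -sqrt(265)/8 - 13/8)}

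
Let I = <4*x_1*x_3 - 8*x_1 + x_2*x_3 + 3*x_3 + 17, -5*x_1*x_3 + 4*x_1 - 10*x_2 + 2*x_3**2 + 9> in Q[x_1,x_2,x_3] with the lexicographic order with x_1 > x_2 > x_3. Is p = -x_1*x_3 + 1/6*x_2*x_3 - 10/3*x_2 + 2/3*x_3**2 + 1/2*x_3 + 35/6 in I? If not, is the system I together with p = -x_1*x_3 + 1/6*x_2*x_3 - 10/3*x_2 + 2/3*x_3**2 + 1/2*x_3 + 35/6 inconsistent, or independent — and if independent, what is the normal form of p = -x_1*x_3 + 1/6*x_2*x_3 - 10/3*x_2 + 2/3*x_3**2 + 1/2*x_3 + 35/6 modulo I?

First compute the reduced Gröbner basis of I by Buchberger's algorithm.
f_1 = 4*x_1*x_3 - 8*x_1 + x_2*x_3 + 3*x_3 + 17, LT = x_1*x_3.
f_2 = -5*x_1*x_3 + 4*x_1 - 10*x_2 + 2*x_3**2 + 9, LT = x_1*x_3.

S(f_1,f_2): lcm = x_1*x_3. S = -6/5*x_1 + 1/4*x_2*x_3 - 2*x_2 + 2/5*x_3**2 + 3/4*x_3 + 121/20.
  leading term x_1: no divisor's leading term divides it; move -6/5*x_1 to the remainder.
  leading term x_2*x_3: no divisor's leading term divides it; move 1/4*x_2*x_3 to the remainder.
  leading term x_2: no divisor's leading term divides it; move -2*x_2 to the remainder.
  leading term x_3**2: no divisor's leading term divides it; move 2/5*x_3**2 to the remainder.
  leading term x_3: no divisor's leading term divides it; move 3/4*x_3 to the remainder.
  leading term 1: no divisor's leading term divides it; move 121/20 to the remainder.
  remainder -6/5*x_1 + 1/4*x_2*x_3 - 2*x_2 + 2/5*x_3**2 + 3/4*x_3 + 121/20 ≠ 0; add h_3 = -6/5*x_1 + 1/4*x_2*x_3 - 2*x_2 + 2/5*x_3**2 + 3/4*x_3 + 121/20 to the basis.

S(f_1,h_3): lcm = x_1*x_3. S = -2*x_1 + 5/24*x_2*x_3**2 - 17/12*x_2*x_3 + 1/3*x_3**3 + 5/8*x_3**2 + 139/24*x_3 + 17/4.
  leading term x_1: subtract (5/3)·h_3 from -2*x_1 + 5/24*x_2*x_3**2 - 17/12*x_2*x_3 + 1/3*x_3**3 + 5/8*x_3**2 + 139/24*x_3 + 17/4 → 5/24*x_2*x_3**2 - 11/6*x_2*x_3 + 10/3*x_2 + 1/3*x_3**3 - 1/24*x_3**2 + 109/24*x_3 - 35/6
  leading term x_2*x_3**2: no divisor's leading term divides it; move 5/24*x_2*x_3**2 to the remainder.
  leading term x_2*x_3: no divisor's leading term divides it; move -11/6*x_2*x_3 to the remainder.
  leading term x_2: no divisor's leading term divides it; move 10/3*x_2 to the remainder.
  leading term x_3**3: no divisor's leading term divides it; move 1/3*x_3**3 to the remainder.
  leading term x_3**2: no divisor's leading term divides it; move -1/24*x_3**2 to the remainder.
  leading term x_3: no divisor's leading term divides it; move 109/24*x_3 to the remainder.
  leading term 1: no divisor's leading term divides it; move -35/6 to the remainder.
  remainder 5/24*x_2*x_3**2 - 11/6*x_2*x_3 + 10/3*x_2 + 1/3*x_3**3 - 1/24*x_3**2 + 109/24*x_3 - 35/6 ≠ 0; add h_4 = 5/24*x_2*x_3**2 - 11/6*x_2*x_3 + 10/3*x_2 + 1/3*x_3**3 - 1/24*x_3**2 + 109/24*x_3 - 35/6 to the basis.

The other S-polynomials (S(f_2,h_3), S(f_1,h_4), S(f_2,h_4), S(h_3,h_4)) all reduce to 0 modulo the current basis, so we have a Gröbner basis.
Inter-reduce: drop elements whose leading term is divisible by another's, tail-reduce, and make monic.
Reduced Gröbner basis: {x_1 - 5/24*x_2*x_3 + 5/3*x_2 - 1/3*x_3**2 - 5/8*x_3 - 121/24, x_2*x_3**2 - 44/5*x_2*x_3 + 16*x_2 + 8/5*x_3**3 - 1/5*x_3**2 + 109/5*x_3 - 28}.
Label its elements g_1 = x_1 - 5/24*x_2*x_3 + 5/3*x_2 - 1/3*x_3**2 - 5/8*x_3 - 121/24, g_2 = x_2*x_3**2 - 44/5*x_2*x_3 + 16*x_2 + 8/5*x_3**3 - 1/5*x_3**2 + 109/5*x_3 - 28.

Reduce p = -x_1*x_3 + 1/6*x_2*x_3 - 10/3*x_2 + 2/3*x_3**2 + 1/2*x_3 + 35/6 modulo G:
  leading term x_1*x_3: subtract (-x_3)·g_1 from -x_1*x_3 + 1/6*x_2*x_3 - 10/3*x_2 + 2/3*x_3**2 + 1/2*x_3 + 35/6 → -5/24*x_2*x_3**2 + 11/6*x_2*x_3 - 10/3*x_2 - 1/3*x_3**3 + 1/24*x_3**2 - 109/24*x_3 + 35/6
  leading term x_2*x_3**2: subtract (-5/24)·g_2 from -5/24*x_2*x_3**2 + 11/6*x_2*x_3 - 10/3*x_2 - 1/3*x_3**3 + 1/24*x_3**2 - 109/24*x_3 + 35/6 → 0
  normal form = 0.
Since the normal form is 0, p ∈ I.

-x_1*x_3 + 1/6*x_2*x_3 - 10/3*x_2 + 2/3*x_3**2 + 1/2*x_3 + 35/6 lies in I (it reduces to 0).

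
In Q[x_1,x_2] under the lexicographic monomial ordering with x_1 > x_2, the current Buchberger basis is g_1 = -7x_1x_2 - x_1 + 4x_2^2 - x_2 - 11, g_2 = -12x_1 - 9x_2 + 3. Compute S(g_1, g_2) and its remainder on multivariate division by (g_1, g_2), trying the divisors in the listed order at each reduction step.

lcm(LM(g_1), LM(g_2)) = x_1x_2.
S = (lcm/LT(g_1))·g_1 − (lcm/LT(g_2))·g_2 = 1/7x_1 - 37/28x_2^2 + 11/28x_2 + 11/7.
Reduce S modulo (g_1, g_2) in that order:
  leading term x_1: subtract (-1/84)·g_2 from 1/7x_1 - 37/28x_2^2 + 11/28x_2 + 11/7 → -37/28x_2^2 + 2/7x_2 + 45/28
  leading term x_2^2: no divisor's leading term divides it; move -37/28x_2^2 to the remainder.
  leading term x_2: no divisor's leading term divides it; move 2/7x_2 to the remainder.
  leading term 1: no divisor's leading term divides it; move 45/28 to the remainder.
The remainder -37/28x_2^2 + 2/7x_2 + 45/28 is nonzero, so it would be added as the next basis element.

S(g_1, g_2) = 1/7x_1 - 37/28x_2^2 + 11/28x_2 + 11/7; remainder on division = -37/28x_2^2 + 2/7x_2 + 45/28.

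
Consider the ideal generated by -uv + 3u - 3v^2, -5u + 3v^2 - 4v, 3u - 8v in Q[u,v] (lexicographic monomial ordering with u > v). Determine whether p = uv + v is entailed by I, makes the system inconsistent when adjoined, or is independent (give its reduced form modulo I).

First compute the reduced Gröbner basis of I by Buchberger's algorithm.
f_1 = -uv + 3u - 3v^2, LT = uv.
f_2 = -5u + 3v^2 - 4v, LT = u.
f_3 = 3u - 8v, LT = u.

S(f_1,f_2): lcm = uv. S = -3u + 3/5v^3 + 11/5v^2.
  leading term u: subtract (3/5)·f_2 from -3u + 3/5v^3 + 11/5v^2 → 3/5v^3 + 2/5v^2 + 12/5v
  leading term v^3: no divisor's leading term divides it; move 3/5v^3 to the remainder.
  leading term v^2: no divisor's leading term divides it; move 2/5v^2 to the remainder.
  leading term v: no divisor's leading term divides it; move 12/5v to the remainder.
  remainder 3/5v^3 + 2/5v^2 + 12/5v ≠ 0; add h_4 = 3/5v^3 + 2/5v^2 + 12/5v to the basis.

S(f_1,f_3): lcm = uv. S = -3u + 17/3v^2.
  leading term u: subtract (3/5)·f_2 from -3u + 17/3v^2 → 58/15v^2 + 12/5v
  leading term v^2: no divisor's leading term divides it; move 58/15v^2 to the remainder.
  leading term v: no divisor's leading term divides it; move 12/5v to the remainder.
  remainder 58/15v^2 + 12/5v ≠ 0; add h_5 = 58/15v^2 + 12/5v to the basis.

S(f_2,f_3): lcm = u. S = -3/5v^2 + 52/15v.
  leading term v^2: subtract (-9/58)·h_5 from -3/5v^2 + 52/15v → 334/87v
  leading term v: no divisor's leading term divides it; move 334/87v to the remainder.
  remainder 334/87v ≠ 0; add h_6 = 334/87v to the basis.

S(f_1,h_4): lcm = uv^3. S = -11/3uv^2 - 4uv + 3v^4.
  leading term uv^2: subtract (11/3v)·f_1 from -11/3uv^2 - 4uv + 3v^4 → -15uv + 3v^4 + 11v^3
  leading term uv: subtract (15)·f_1 from -15uv + 3v^4 + 11v^3 → -45u + 3v^4 + 11v^3 + 45v^2
  leading term u: subtract (9)·f_2 from -45u + 3v^4 + 11v^3 + 45v^2 → 3v^4 + 11v^3 + 18v^2 + 36v
  leading term v^4: subtract (5v)·h_4 from 3v^4 + 11v^3 + 18v^2 + 36v → 9v^3 + 6v^2 + 36v
  leading term v^3: subtract (15)·h_4 from 9v^3 + 6v^2 + 36v → 0
  remainder 0.

S(f_2,h_4): leading monomials are coprime, so the S-polynomial reduces to 0 (Buchberger's first criterion).
S(f_3,h_4): leading monomials are coprime, so the S-polynomial reduces to 0 (Buchberger's first criterion).
S(f_1,h_5): lcm = uv^2. S = -105/29uv + 3v^3.
  leading term uv: subtract (105/29)·f_1 from -105/29uv + 3v^3 → -315/29u + 3v^3 + 315/29v^2
  leading term u: subtract (63/29)·f_2 from -315/29u + 3v^3 + 315/29v^2 → 3v^3 + 126/29v^2 + 252/29v
  leading term v^3: subtract (5)·h_4 from 3v^3 + 126/29v^2 + 252/29v → 68/29v^2 - 96/29v
  leading term v^2: subtract (510/841)·h_5 from 68/29v^2 - 96/29v → -4008/841v
  leading term v: subtract (-36/29)·h_6 from -4008/841v → 0
  remainder 0.

S(f_2,h_5): leading monomials are coprime, so the S-polynomial reduces to 0 (Buchberger's first criterion).
S(f_3,h_5): leading monomials are coprime, so the S-polynomial reduces to 0 (Buchberger's first criterion).
S(h_4,h_5): lcm = v^3. S = 4/87v^2 + 4v.
  leading term v^2: subtract (10/841)·h_5 from 4/87v^2 + 4v → 3340/841v
  leading term v: subtract (30/29)·h_6 from 3340/841v → 0
  remainder 0.

S(f_1,h_6): lcm = uv. S = -3u + 3v^2.
  leading term u: subtract (3/5)·f_2 from -3u + 3v^2 → 6/5v^2 + 12/5v
  leading term v^2: subtract (9/29)·h_5 from 6/5v^2 + 12/5v → 48/29v
  leading term v: subtract (72/167)·h_6 from 48/29v → 0
  remainder 0.

S(f_2,h_6): leading monomials are coprime, so the S-polynomial reduces to 0 (Buchberger's first criterion).
S(f_3,h_6): leading monomials are coprime, so the S-polynomial reduces to 0 (Buchberger's first criterion).
S(h_4,h_6): lcm = v^3. S = 2/3v^2 + 4v.
  leading term v^2: subtract (5/29)·h_5 from 2/3v^2 + 4v → 104/29v
  leading term v: subtract (156/167)·h_6 from 104/29v → 0
  remainder 0.

S(h_5,h_6): lcm = v^2. S = 18/29v.
  leading term v: subtract (27/167)·h_6 from 18/29v → 0
  remainder 0.

Every S-polynomial of the final basis reduces to 0, so we have a Gröbner basis.
Inter-reduce: drop elements whose leading term is divisible by another's, tail-reduce, and make monic.
Reduced Gröbner basis: {u, v}.
Label its elements g_1 = u, g_2 = v.

Reduce p = uv + v modulo G:
  leading term uv: subtract (v)·g_1 from uv + v → v
  leading term v: subtract (1)·g_2 from v → 0
  normal form = 0.
Since the normal form is 0, p ∈ I.

uv + v lies in I (it reduces to 0).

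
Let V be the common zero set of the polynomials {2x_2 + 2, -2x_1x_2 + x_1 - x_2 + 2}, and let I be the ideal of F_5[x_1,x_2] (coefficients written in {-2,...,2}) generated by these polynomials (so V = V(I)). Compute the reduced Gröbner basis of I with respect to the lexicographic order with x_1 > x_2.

The reduced Gröbner basis is the canonical form of the ideal for this ordering.

f_1 = 2x_2 + 2, LT = x_2.
f_2 = -2x_1x_2 + x_1 - x_2 + 2, LT = x_1x_2.

S(f_1,f_2): lcm = x_1x_2. S = -x_1 + 2x_2 + 1.
  leading term x_1: no divisor's leading term divides it; move -x_1 to the remainder.
  leading term x_2: subtract (1)·f_1 from 2x_2 + 1 → -1
  leading term 1: no divisor's leading term divides it; move -1 to the remainder.
  remainder -x_1 - 1 ≠ 0; add g_3 = -x_1 - 1 to the basis.

The other S-polynomials (S(f_1,g_3), S(f_2,g_3)) all reduce to 0 modulo the current basis, so we have a Gröbner basis.
Inter-reduce: drop elements whose leading term is divisible by another's, tail-reduce, and make monic.

G = {x_1 + 1, x_2 + 1}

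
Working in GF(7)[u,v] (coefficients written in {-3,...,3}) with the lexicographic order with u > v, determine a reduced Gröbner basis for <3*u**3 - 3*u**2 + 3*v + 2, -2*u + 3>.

G = {u + 2, v - 2}

f_1 = 3*u**3 - 3*u**2 + 3*v + 2, LT = u**3.
f_2 = -2*u + 3, LT = u.

S(f_1,f_2): lcm = u**3. S = -3*u**2 + v + 3.
  reduce S modulo (f_1, f_2):
  remainder v - 2 ≠ 0; add g_3 = v - 2 to the basis.

The other S-polynomials (S(f_1,g_3), S(f_2,g_3)) all reduce to 0 modulo the current basis, so we have a Gröbner basis.
Inter-reduce: drop elements whose leading term is divisible by another's, tail-reduce, and make monic.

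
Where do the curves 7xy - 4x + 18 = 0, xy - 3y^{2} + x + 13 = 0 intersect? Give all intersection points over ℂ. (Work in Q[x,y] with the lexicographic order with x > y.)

Compute a lex Gröbner basis by Buchberger's algorithm.
f_1 = 7xy - 4x + 18, LT = xy.
f_2 = xy + x - 3y^{2} + 13, LT = xy.

S(f_1,f_2): lcm = xy. S = -\tfrac{11}{7}x + 3y^{2} - \tfrac{73}{7}.
  leading term x: no divisor's leading term divides it; move -\tfrac{11}{7}x to the remainder.
  leading term y^{2}: no divisor's leading term divides it; move 3y^{2} to the remainder.
  leading term 1: no divisor's leading term divides it; move -\tfrac{73}{7} to the remainder.
  remainder -\tfrac{11}{7}x + 3y^{2} - \tfrac{73}{7} ≠ 0; add h_3 = -\tfrac{11}{7}x + 3y^{2} - \tfrac{73}{7} to the basis.

S(f_1,h_3): lcm = xy. S = -\tfrac{4}{7}x + \tfrac{21}{11}y^{3} - \tfrac{73}{11}y + \tfrac{18}{7}.
  leading term x: subtract (\tfrac{4}{11})·h_3 from -\tfrac{4}{7}x + \tfrac{21}{11}y^{3} - \tfrac{73}{11}y + \tfrac{18}{7} → \tfrac{21}{11}y^{3} - \tfrac{12}{11}y^{2} - \tfrac{73}{11}y + \tfrac{70}{11}
  leading term y^{3}: no divisor's leading term divides it; move \tfrac{21}{11}y^{3} to the remainder.
  leading term y^{2}: no divisor's leading term divides it; move -\tfrac{12}{11}y^{2} to the remainder.
  leading term y: no divisor's leading term divides it; move -\tfrac{73}{11}y to the remainder.
  leading term 1: no divisor's leading term divides it; move \tfrac{70}{11} to the remainder.
  remainder \tfrac{21}{11}y^{3} - \tfrac{12}{11}y^{2} - \tfrac{73}{11}y + \tfrac{70}{11} ≠ 0; add h_4 = \tfrac{21}{11}y^{3} - \tfrac{12}{11}y^{2} - \tfrac{73}{11}y + \tfrac{70}{11} to the basis.

S(f_2,h_3): lcm = xy. S = x + \tfrac{21}{11}y^{3} - 3y^{2} - \tfrac{73}{11}y + 13.
  leading term x: subtract (-\tfrac{7}{11})·h_3 from x + \tfrac{21}{11}y^{3} - 3y^{2} - \tfrac{73}{11}y + 13 → \tfrac{21}{11}y^{3} - \tfrac{12}{11}y^{2} - \tfrac{73}{11}y + \tfrac{70}{11}
  leading term y^{3}: subtract (1)·h_4 from \tfrac{21}{11}y^{3} - \tfrac{12}{11}y^{2} - \tfrac{73}{11}y + \tfrac{70}{11} → 0
  remainder 0.

S(f_1,h_4): lcm = xy^{3}. S = \tfrac{73}{21}xy - \tfrac{10}{3}x + \tfrac{18}{7}y^{2}.
  leading term xy: subtract (\tfrac{73}{147})·f_1 from \tfrac{73}{21}xy - \tfrac{10}{3}x + \tfrac{18}{7}y^{2} → -\tfrac{66}{49}x + \tfrac{18}{7}y^{2} - \tfrac{438}{49}
  leading term x: subtract (\tfrac{6}{7})·h_3 from -\tfrac{66}{49}x + \tfrac{18}{7}y^{2} - \tfrac{438}{49} → 0
  remainder 0.

S(f_2,h_4): lcm = xy^{3}. S = \tfrac{11}{7}xy^{2} + \tfrac{73}{21}xy - \tfrac{10}{3}x - 3y^{4} + 13y^{2}.
  leading term xy^{2}: subtract (\tfrac{11}{49}y)·f_1 from \tfrac{11}{7}xy^{2} + \tfrac{73}{21}xy - \tfrac{10}{3}x - 3y^{4} + 13y^{2} → \tfrac{643}{147}xy - \tfrac{10}{3}x - 3y^{4} + 13y^{2} - \tfrac{198}{49}y
  leading term xy: subtract (\tfrac{643}{1029})·f_1 from \tfrac{643}{147}xy - \tfrac{10}{3}x - 3y^{4} + 13y^{2} - \tfrac{198}{49}y → -\tfrac{286}{343}x - 3y^{4} + 13y^{2} - \tfrac{198}{49}y - \tfrac{3858}{343}
  leading term x: subtract (\tfrac{26}{49})·h_3 from -\tfrac{286}{343}x - 3y^{4} + 13y^{2} - \tfrac{198}{49}y - \tfrac{3858}{343} → -3y^{4} + \tfrac{559}{49}y^{2} - \tfrac{198}{49}y - \tfrac{40}{7}
  leading term y^{4}: subtract (-\tfrac{11}{7}y)·h_4 from -3y^{4} + \tfrac{559}{49}y^{2} - \tfrac{198}{49}y - \tfrac{40}{7} → -\tfrac{12}{7}y^{3} + \tfrac{48}{49}y^{2} + \tfrac{292}{49}y - \tfrac{40}{7}
  leading term y^{3}: subtract (-\tfrac{44}{49})·h_4 from -\tfrac{12}{7}y^{3} + \tfrac{48}{49}y^{2} + \tfrac{292}{49}y - \tfrac{40}{7} → 0
  remainder 0.

S(h_3,h_4): leading monomials are coprime, so the S-polynomial reduces to 0 (Buchberger's first criterion).
Every S-polynomial of the final basis reduces to 0, so we have a Gröbner basis.
Inter-reduce: drop elements whose leading term is divisible by another's, tail-reduce, and make monic.
Reduced Gröbner basis: {x - \tfrac{21}{11}y^{2} + \tfrac{73}{11}, y^{3} - \tfrac{4}{7}y^{2} - \tfrac{73}{21}y + \tfrac{10}{3}}.

The lex basis is triangular: the last element involves only y. Solving y^{3} - \tfrac{4}{7}y^{2} - \tfrac{73}{21}y + \tfrac{10}{3} = 0 gives y ∈ {-2, 9/7 - sqrt(6)*I/21, 9/7 + sqrt(6)*I/21}; substituting each value into the earlier elements determines the remaining variables.
  y = -2: the earlier basis element becomes x - 1 = 0, giving x = 1 — point (1, -2).
  y = 9/7 - sqrt(6)*I/21: the earlier basis element becomes x + 270/77 + 18*sqrt(6)*I/77 = 0, giving x = -270/77 - 18*sqrt(6)*I/77 — point (-270/77 - 18*sqrt(6)*I/77, 9/7 - sqrt(6)*I/21).
  y = 9/7 + sqrt(6)*I/21: the earlier basis element becomes x + 270/77 - 18*sqrt(6)*I/77 = 0, giving x = -270/77 + 18*sqrt(6)*I/77 — point (-270/77 + 18*sqrt(6)*I/77, 9/7 + sqrt(6)*I/21).
Substituting each solution back into the original system confirms all equations vanish.

{(1, -2), (-270/77 - 18*sqrt(6)*I/77, 9/7 - sqrt(6)*I/21), (-270/77 + 18*sqrt(6)*I/77, 9/7 + sqrt(6)*I/21)}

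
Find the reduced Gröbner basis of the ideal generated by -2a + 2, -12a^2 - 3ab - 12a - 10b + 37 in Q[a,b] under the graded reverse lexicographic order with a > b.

f_1 = -2a + 2, LT = a.
f_2 = -12a^2 - 3ab - 12a - 10b + 37, LT = a^2.

S(f_1,f_2): lcm = a^2. S = -1/4ab - 2a - 5/6b + 37/12.
  leading term ab: subtract (1/8b)·f_1 from -1/4ab - 2a - 5/6b + 37/12 → -2a - 13/12b + 37/12
  leading term a: subtract (1)·f_1 from -2a - 13/12b + 37/12 → -13/12b + 13/12
  leading term b: no divisor's leading term divides it; move -13/12b to the remainder.
  leading term 1: no divisor's leading term divides it; move 13/12 to the remainder.
  remainder -13/12b + 13/12 ≠ 0; add g_3 = -13/12b + 13/12 to the basis.

The other S-polynomials (S(f_1,g_3), S(f_2,g_3)) all reduce to 0 modulo the current basis, so we have a Gröbner basis.
Inter-reduce: drop elements whose leading term is divisible by another's, tail-reduce, and make monic.

G = {a - 1, b - 1}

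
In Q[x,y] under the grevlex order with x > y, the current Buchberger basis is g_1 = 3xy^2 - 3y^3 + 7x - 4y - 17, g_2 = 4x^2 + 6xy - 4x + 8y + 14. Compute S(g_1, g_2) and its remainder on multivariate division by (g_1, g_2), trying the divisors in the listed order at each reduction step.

lcm(LM(g_1), LM(g_2)) = x^2y^2.
S = (lcm/LT(g_1))·g_1 − (lcm/LT(g_2))·g_2 = -5/2xy^3 + xy^2 - 2y^3 + 7/3x^2 - 4/3xy - 7/2y^2 - 17/3x.
Reduce S modulo (g_1, g_2) in that order:
  leading term xy^3: subtract (-5/6y)·g_1 from -5/2xy^3 + xy^2 - 2y^3 + 7/3x^2 - 4/3xy - 7/2y^2 - 17/3x → -5/2y^4 + xy^2 - 2y^3 + 7/3x^2 + 9/2xy - 41/6y^2 - 17/3x - 85/6y
  leading term y^4: no divisor's leading term divides it; move -5/2y^4 to the remainder.
  leading term xy^2: subtract (1/3)·g_1 from xy^2 - 2y^3 + 7/3x^2 + 9/2xy - 41/6y^2 - 17/3x - 85/6y → -y^3 + 7/3x^2 + 9/2xy - 41/6y^2 - 8x - 77/6y + 17/3
  leading term y^3: no divisor's leading term divides it; move -y^3 to the remainder.
  leading term x^2: subtract (7/12)·g_2 from 7/3x^2 + 9/2xy - 41/6y^2 - 8x - 77/6y + 17/3 → xy - 41/6y^2 - 17/3x - 35/2y - 5/2
  leading term xy: no divisor's leading term divides it; move xy to the remainder.
  leading term y^2: no divisor's leading term divides it; move -41/6y^2 to the remainder.
  leading term x: no divisor's leading term divides it; move -17/3x to the remainder.
  leading term y: no divisor's leading term divides it; move -35/2y to the remainder.
  leading term 1: no divisor's leading term divides it; move -5/2 to the remainder.
The remainder -5/2y^4 - y^3 + xy - 41/6y^2 - 17/3x - 35/2y - 5/2 is nonzero, so it would be added as the next basis element.
This is the inner loop of Buchberger's algorithm — each nonzero remainder becomes a new basis element.

S(g_1, g_2) = -5/2xy^3 + xy^2 - 2y^3 + 7/3x^2 - 4/3xy - 7/2y^2 - 17/3x; remainder on division = -5/2y^4 - y^3 + xy - 41/6y^2 - 17/3x - 35/2y - 5/2.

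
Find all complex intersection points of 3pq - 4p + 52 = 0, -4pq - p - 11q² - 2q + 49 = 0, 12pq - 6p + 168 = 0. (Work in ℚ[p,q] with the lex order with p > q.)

{(4, -3)}

Compute a lex Gröbner basis by Buchberger's algorithm.
f_1 = 3pq - 4p + 52, LT = pq.
f_2 = -4pq - p - 11q² - 2q + 49, LT = pq.
f_3 = 12pq - 6p + 168, LT = pq.

S(f_1,f_2): lcm = pq. S = -19/12p - 11/4q² - ½q + 355/12.
  leading term p: no divisor's leading term divides it; move -19/12p to the remainder.
  leading term q²: no divisor's leading term divides it; move -11/4q² to the remainder.
  leading term q: no divisor's leading term divides it; move -½q to the remainder.
  leading term 1: no divisor's leading term divides it; move 355/12 to the remainder.
  remainder -19/12p - 11/4q² - ½q + 355/12 ≠ 0; add h_4 = -19/12p - 11/4q² - ½q + 355/12 to the basis.

S(f_1,f_3): lcm = pq. S = -⅚p + 10/3.
  leading term p: subtract (10/19)·h_4 from -⅚p + 10/3 → 55/38q² + 5/19q - 465/38
  leading term q²: no divisor's leading term divides it; move 55/38q² to the remainder.
  leading term q: no divisor's leading term divides it; move 5/19q to the remainder.
  leading term 1: no divisor's leading term divides it; move -465/38 to the remainder.
  remainder 55/38q² + 5/19q - 465/38 ≠ 0; add h_5 = 55/38q² + 5/19q - 465/38 to the basis.

S(f_2,f_3): lcm = pq. S = ¾p + 11/4q² + ½q - 105/4.
  leading term p: subtract (-9/19)·h_4 from ¾p + 11/4q² + ½q - 105/4 → 55/38q² + 5/19q - 465/38
  leading term q²: subtract (1)·h_5 from 55/38q² + 5/19q - 465/38 → 0
  remainder 0.

S(f_1,h_4): lcm = pq. S = -4/3p - 33/19q³ - 6/19q² + 355/19q + 52/3.
  leading term p: subtract (16/19)·h_4 from -4/3p - 33/19q³ - 6/19q² + 355/19q + 52/3 → -33/19q³ + 2q² + 363/19q - 144/19
  leading term q³: subtract (-6/5q)·h_5 from -33/19q³ + 2q² + 363/19q - 144/19 → 44/19q² + 84/19q - 144/19
  leading term q²: subtract (8/5)·h_5 from 44/19q² + 84/19q - 144/19 → 4q + 12
  leading term q: no divisor's leading term divides it; move 4q to the remainder.
  leading term 1: no divisor's leading term divides it; move 12 to the remainder.
  remainder 4q + 12 ≠ 0; add h_6 = 4q + 12 to the basis.

S(f_2,h_4): lcm = pq. S = ¼p - 33/19q³ + 185/76q² + 729/38q - 49/4.
  leading term p: subtract (-3/19)·h_4 from ¼p - 33/19q³ + 185/76q² + 729/38q - 49/4 → -33/19q³ + 2q² + 363/19q - 144/19
  leading term q³: subtract (-6/5q)·h_5 from -33/19q³ + 2q² + 363/19q - 144/19 → 44/19q² + 84/19q - 144/19
  leading term q²: subtract (8/5)·h_5 from 44/19q² + 84/19q - 144/19 → 4q + 12
  leading term q: subtract (1)·h_6 from 4q + 12 → 0
  remainder 0.

S(f_3,h_4): lcm = pq. S = -½p - 33/19q³ - 6/19q² + 355/19q + 14.
  leading term p: subtract (6/19)·h_4 from -½p - 33/19q³ - 6/19q² + 355/19q + 14 → -33/19q³ + 21/38q² + 358/19q + 177/38
  leading term q³: subtract (-6/5q)·h_5 from -33/19q³ + 21/38q² + 358/19q + 177/38 → 33/38q² + 79/19q + 177/38
  leading term q²: subtract (⅗)·h_5 from 33/38q² + 79/19q + 177/38 → 4q + 12
  leading term q: subtract (1)·h_6 from 4q + 12 → 0
  remainder 0.

S(f_1,h_5): lcm = pq². S = -50/33pq + 93/11p + 52/3q.
  leading term pq: subtract (-50/99)·f_1 from -50/33pq + 93/11p + 52/3q → 637/99p + 52/3q + 2600/99
  leading term p: subtract (-2548/627)·h_4 from 637/99p + 52/3q + 2600/99 → -637/57q² + 3198/209q + 30615/209
  leading term q²: subtract (-1274/165)·h_5 from -637/57q² + 3198/209q + 30615/209 → 52/3q + 52
  leading term q: subtract (13/3)·h_6 from 52/3q + 52 → 0
  remainder 0.

S(f_2,h_5): lcm = pq². S = 3/44pq + 93/11p + 11/4q³ + ½q² - 49/4q.
  leading term pq: subtract (1/44)·f_1 from 3/44pq + 93/11p + 11/4q³ + ½q² - 49/4q → 94/11p + 11/4q³ + ½q² - 49/4q - 13/11
  leading term p: subtract (-1128/209)·h_4 from 94/11p + 11/4q³ + ½q² - 49/4q - 13/11 → 11/4q³ - 545/38q² - 12497/836q + 33123/209
  leading term q³: subtract (19/10q)·h_5 from 11/4q³ - 545/38q² - 12497/836q + 33123/209 → -282/19q² + 1735/209q + 33123/209
  leading term q²: subtract (-564/55)·h_5 from -282/19q² + 1735/209q + 33123/209 → 11q + 33
  leading term q: subtract (11/4)·h_6 from 11q + 33 → 0
  remainder 0.

S(f_3,h_5): lcm = pq². S = -15/22pq + 93/11p + 14q.
  leading term pq: subtract (-5/22)·f_1 from -15/22pq + 93/11p + 14q → 83/11p + 14q + 130/11
  leading term p: subtract (-996/209)·h_4 from 83/11p + 14q + 130/11 → -249/19q² + 2428/209q + 31935/209
  leading term q²: subtract (-498/55)·h_5 from -249/19q² + 2428/209q + 31935/209 → 14q + 42
  leading term q: subtract (7/2)·h_6 from 14q + 42 → 0
  remainder 0.

S(h_4,h_5): leading monomials are coprime, so the S-polynomial reduces to 0 (Buchberger's first criterion).
S(f_1,h_6): lcm = pq. S = -13/3p + 52/3.
  leading term p: subtract (52/19)·h_4 from -13/3p + 52/3 → 143/19q² + 26/19q - 1209/19
  leading term q²: subtract (26/5)·h_5 from 143/19q² + 26/19q - 1209/19 → 0
  remainder 0.

S(f_2,h_6): lcm = pq. S = -11/4p + 11/4q² + ½q - 49/4.
  leading term p: subtract (33/19)·h_4 from -11/4p + 11/4q² + ½q - 49/4 → 143/19q² + 26/19q - 1209/19
  leading term q²: subtract (26/5)·h_5 from 143/19q² + 26/19q - 1209/19 → 0
  remainder 0.

S(f_3,h_6): lcm = pq. S = -7/2p + 14.
  leading term p: subtract (42/19)·h_4 from -7/2p + 14 → 231/38q² + 21/19q - 1953/38
  leading term q²: subtract (21/5)·h_5 from 231/38q² + 21/19q - 1953/38 → 0
  remainder 0.

S(h_4,h_6): leading monomials are coprime, so the S-polynomial reduces to 0 (Buchberger's first criterion).
S(h_5,h_6): lcm = q². S = -31/11q - 93/11.
  leading term q: subtract (-31/44)·h_6 from -31/11q - 93/11 → 0
  remainder 0.

Every S-polynomial of the final basis reduces to 0, so we have a Gröbner basis.
Inter-reduce: drop elements whose leading term is divisible by another's, tail-reduce, and make monic.
Reduced Gröbner basis: {p - 4, q + 3}.

A lex Gröbner basis eliminates variables successively. Here q + 3 depends only on q, with roots {-3}; lifting each root through the earlier basis elements recovers the full solutions.
  q = -3: the earlier basis element becomes p - 4 = 0, giving p = 4 — point (4, -3).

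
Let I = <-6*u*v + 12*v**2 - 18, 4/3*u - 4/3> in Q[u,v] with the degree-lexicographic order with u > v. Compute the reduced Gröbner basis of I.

f_1 = -6*u*v + 12*v**2 - 18, LT = u*v.
f_2 = 4/3*u - 4/3, LT = u.

S(f_1,f_2): lcm = u*v. S = -2*v**2 + v + 3.
  leading term v**2: no divisor's leading term divides it; move -2*v**2 to the remainder.
  leading term v: no divisor's leading term divides it; move v to the remainder.
  leading term 1: no divisor's leading term divides it; move 3 to the remainder.
  remainder -2*v**2 + v + 3 ≠ 0; add g_3 = -2*v**2 + v + 3 to the basis.

S(f_1,g_3): lcm = u*v**2. S = -2*v**3 + 1/2*u*v + 3/2*u + 3*v.
  leading term v**3: subtract (v)·g_3 from -2*v**3 + 1/2*u*v + 3/2*u + 3*v → 1/2*u*v - v**2 + 3/2*u
  leading term u*v: subtract (-1/12)·f_1 from 1/2*u*v - v**2 + 3/2*u → 3/2*u - 3/2
  leading term u: subtract (9/8)·f_2 from 3/2*u - 3/2 → 0
  remainder 0.

S(f_2,g_3): leading monomials are coprime, so the S-polynomial reduces to 0 (Buchberger's first criterion).
Every S-polynomial of the final basis reduces to 0, so we have a Gröbner basis.
Inter-reduce: drop elements whose leading term is divisible by another's, tail-reduce, and make monic.

G = {v**2 - 1/2*v - 3/2, u - 1}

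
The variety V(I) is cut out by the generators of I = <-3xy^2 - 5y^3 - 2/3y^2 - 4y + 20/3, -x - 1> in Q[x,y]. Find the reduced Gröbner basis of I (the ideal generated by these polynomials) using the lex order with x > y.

G = {x + 1, y^3 - 7/15y^2 + 4/5y - 4/3}

f_1 = -3xy^2 - 5y^3 - 2/3y^2 - 4y + 20/3, LT = xy^2.
f_2 = -x - 1, LT = x.

S(f_1,f_2): lcm = xy^2. S = 5/3y^3 - 7/9y^2 + 4/3y - 20/9.
  reduce S modulo (f_1, f_2):
  remainder 5/3y^3 - 7/9y^2 + 4/3y - 20/9 ≠ 0; add g_3 = 5/3y^3 - 7/9y^2 + 4/3y - 20/9 to the basis.

The other S-polynomials (S(f_1,g_3), S(f_2,g_3)) all reduce to 0 modulo the current basis, so we have a Gröbner basis.
Inter-reduce: drop elements whose leading term is divisible by another's, tail-reduce, and make monic.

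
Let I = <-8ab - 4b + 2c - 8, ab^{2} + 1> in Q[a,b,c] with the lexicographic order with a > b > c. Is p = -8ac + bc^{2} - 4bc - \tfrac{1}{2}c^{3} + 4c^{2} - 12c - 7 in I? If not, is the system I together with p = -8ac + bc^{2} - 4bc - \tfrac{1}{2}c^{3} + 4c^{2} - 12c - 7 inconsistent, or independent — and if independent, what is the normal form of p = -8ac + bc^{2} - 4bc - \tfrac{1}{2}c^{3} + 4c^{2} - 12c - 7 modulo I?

Adjoining -8ac + bc^{2} - 4bc - \tfrac{1}{2}c^{3} + 4c^{2} - 12c - 7 makes the ideal the whole ring: the system is inconsistent.

First compute the reduced Gröbner basis of I by Buchberger's algorithm.
f_1 = -8ab - 4b + 2c - 8, LT = ab.
f_2 = ab^{2} + 1, LT = ab^{2}.

S(f_1,f_2): lcm = ab^{2}. S = \tfrac{1}{2}b^{2} - \tfrac{1}{4}bc + b - 1.
  leading term b^{2}: no divisor's leading term divides it; move \tfrac{1}{2}b^{2} to the remainder.
  leading term bc: no divisor's leading term divides it; move -\tfrac{1}{4}bc to the remainder.
  leading term b: no divisor's leading term divides it; move b to the remainder.
  leading term 1: no divisor's leading term divides it; move -1 to the remainder.
  remainder \tfrac{1}{2}b^{2} - \tfrac{1}{4}bc + b - 1 ≠ 0; add h_3 = \tfrac{1}{2}b^{2} - \tfrac{1}{4}bc + b - 1 to the basis.

S(f_1,h_3): lcm = ab^{2}. S = \tfrac{1}{2}abc - 2ab + 2a + \tfrac{1}{2}b^{2} - \tfrac{1}{4}bc + b.
  leading term abc: subtract (-\tfrac{1}{16}c)·f_1 from \tfrac{1}{2}abc - 2ab + 2a + \tfrac{1}{2}b^{2} - \tfrac{1}{4}bc + b → -2ab + 2a + \tfrac{1}{2}b^{2} - \tfrac{1}{2}bc + b + \tfrac{1}{8}c^{2} - \tfrac{1}{2}c
  leading term ab: subtract (\tfrac{1}{4})·f_1 from -2ab + 2a + \tfrac{1}{2}b^{2} - \tfrac{1}{2}bc + b + \tfrac{1}{8}c^{2} - \tfrac{1}{2}c → 2a + \tfrac{1}{2}b^{2} - \tfrac{1}{2}bc + 2b + \tfrac{1}{8}c^{2} - c + 2
  leading term a: no divisor's leading term divides it; move 2a to the remainder.
  leading term b^{2}: subtract (1)·h_3 from \tfrac{1}{2}b^{2} - \tfrac{1}{2}bc + 2b + \tfrac{1}{8}c^{2} - c + 2 → -\tfrac{1}{4}bc + b + \tfrac{1}{8}c^{2} - c + 3
  leading term bc: no divisor's leading term divides it; move -\tfrac{1}{4}bc to the remainder.
  leading term b: no divisor's leading term divides it; move b to the remainder.
  leading term c^{2}: no divisor's leading term divides it; move \tfrac{1}{8}c^{2} to the remainder.
  leading term c: no divisor's leading term divides it; move -c to the remainder.
  leading term 1: no divisor's leading term divides it; move 3 to the remainder.
  remainder 2a - \tfrac{1}{4}bc + b + \tfrac{1}{8}c^{2} - c + 3 ≠ 0; add h_4 = 2a - \tfrac{1}{4}bc + b + \tfrac{1}{8}c^{2} - c + 3 to the basis.

The other S-polynomials (S(f_2,h_3), S(f_1,h_4), S(f_2,h_4), S(h_3,h_4)) all reduce to 0 modulo the current basis, so we have a Gröbner basis.
Inter-reduce: drop elements whose leading term is divisible by another's, tail-reduce, and make monic.
Reduced Gröbner basis: {a - \tfrac{1}{8}bc + \tfrac{1}{2}b + \tfrac{1}{16}c^{2} - \tfrac{1}{2}c + \tfrac{3}{2}, b^{2} - \tfrac{1}{2}bc + 2b - 2}.
Label its elements g_1 = a - \tfrac{1}{8}bc + \tfrac{1}{2}b + \tfrac{1}{16}c^{2} - \tfrac{1}{2}c + \tfrac{3}{2}, g_2 = b^{2} - \tfrac{1}{2}bc + 2b - 2.

Reduce p = -8ac + bc^{2} - 4bc - \tfrac{1}{2}c^{3} + 4c^{2} - 12c - 7 modulo G:
  leading term ac: subtract (-8c)·g_1 from -8ac + bc^{2} - 4bc - \tfrac{1}{2}c^{3} + 4c^{2} - 12c - 7 → -7
  leading term 1: no divisor's leading term divides it; move -7 to the remainder.
  normal form = -7.
The normal form is nonzero, so p ∉ I. Since p minus its normal form lies in I, I + (p) = I + (r) where r = -7; decide whether this ideal is the whole ring.
Here r = -7 is a nonzero constant, hence a unit: 1 ∈ I + (p), the Gröbner basis of I + (p) is {1}, and the enlarged system has no common solution — adjoining p is inconsistent.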